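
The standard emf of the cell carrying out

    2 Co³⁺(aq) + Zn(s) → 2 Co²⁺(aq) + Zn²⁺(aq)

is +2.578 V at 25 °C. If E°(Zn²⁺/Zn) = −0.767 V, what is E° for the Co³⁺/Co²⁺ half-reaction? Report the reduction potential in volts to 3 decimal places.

In the reaction as written the Co³⁺/Co²⁺ couple is reduced (cathode) and Zn²⁺/Zn is oxidized (anode), so E°cell = E°(Co³⁺/Co²⁺) − E°(Zn²⁺/Zn).
E°(Co³⁺/Co²⁺) = E°cell + E°(anode) = +2.578 + (−0.767) = +1.811 V.

+1.811 V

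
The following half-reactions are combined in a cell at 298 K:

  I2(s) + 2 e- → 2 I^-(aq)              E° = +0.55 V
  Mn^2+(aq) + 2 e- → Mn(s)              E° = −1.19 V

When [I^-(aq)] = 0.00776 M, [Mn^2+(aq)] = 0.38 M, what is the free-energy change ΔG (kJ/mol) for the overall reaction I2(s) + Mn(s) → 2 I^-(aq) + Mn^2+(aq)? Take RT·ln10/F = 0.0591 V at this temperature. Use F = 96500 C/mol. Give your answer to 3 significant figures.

The standard cell potential is +0.55 − (−1.19) = +1.74 V, with n = 2 electrons in the balanced equation.
Q = [I^-(aq)]^2·[Mn^2+(aq)] = 2.29×10^−5, so log Q = −4.640 and E = +1.74 − (0.0591/2)(−4.640) = +1.8771 V.
ΔG = −nFE = −(2)(96500)(+1.8771) J/mol = −362 kJ/mol.

−362 kJ/mol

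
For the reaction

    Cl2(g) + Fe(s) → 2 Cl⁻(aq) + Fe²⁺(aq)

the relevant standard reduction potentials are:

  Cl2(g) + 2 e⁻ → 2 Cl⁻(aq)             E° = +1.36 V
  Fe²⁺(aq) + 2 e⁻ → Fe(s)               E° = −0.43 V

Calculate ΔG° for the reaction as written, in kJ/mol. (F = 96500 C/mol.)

In the reaction as written Cl2(g) is reduced, so the Cl₂/Cl⁻ couple is the cathode and Fe²⁺/Fe is the anode.
E°cell = +1.36 − (−0.43) = +1.79 V; balancing electrons gives n = 2.
ΔG° = −nFE°cell = −(2)(96500)(+1.79) J/mol = −345 kJ/mol.

−345 kJ/mol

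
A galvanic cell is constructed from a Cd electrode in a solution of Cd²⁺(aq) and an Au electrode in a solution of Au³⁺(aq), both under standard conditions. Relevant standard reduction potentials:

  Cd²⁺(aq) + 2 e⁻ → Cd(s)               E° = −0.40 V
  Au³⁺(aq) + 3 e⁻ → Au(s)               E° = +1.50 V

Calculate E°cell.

Of the two couples in this cell, the one with the more positive reduction potential is reduced at the cathode: here that is Au³⁺/Au (+1.50 V); Cd²⁺/Cd (−0.40 V) is the anode.
E°cell = E°(cathode) − E°(anode) = +1.50 − (−0.40) = +1.90 V.

+1.90 V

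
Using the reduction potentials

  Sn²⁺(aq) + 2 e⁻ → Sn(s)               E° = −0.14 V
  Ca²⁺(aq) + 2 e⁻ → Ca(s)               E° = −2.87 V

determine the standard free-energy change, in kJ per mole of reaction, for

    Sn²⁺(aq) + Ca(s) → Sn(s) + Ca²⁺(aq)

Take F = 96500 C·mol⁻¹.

−527 kJ/mol

In the reaction as written Sn²⁺(aq) is reduced, so the Sn²⁺/Sn couple is the cathode and Ca²⁺/Ca is the anode.
E°cell = −0.14 − (−2.87) = +2.73 V; balancing electrons gives n = 2.
ΔG° = −nFE°cell = −(2)(96500)(+2.73) J/mol = −527 kJ/mol.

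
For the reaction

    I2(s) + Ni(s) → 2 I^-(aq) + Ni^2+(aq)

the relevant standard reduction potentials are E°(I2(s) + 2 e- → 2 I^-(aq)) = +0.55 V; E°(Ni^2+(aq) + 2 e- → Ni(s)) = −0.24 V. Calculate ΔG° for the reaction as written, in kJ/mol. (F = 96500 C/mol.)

−152 kJ/mol

In the reaction as written I2(s) is reduced, so the I₂/I⁻ couple is the cathode and Ni²⁺/Ni is the anode.
E°cell = +0.55 − (−0.24) = +0.79 V; balancing electrons gives n = 2.
ΔG° = −nFE°cell = −(2)(96500)(+0.79) J/mol = −152 kJ/mol.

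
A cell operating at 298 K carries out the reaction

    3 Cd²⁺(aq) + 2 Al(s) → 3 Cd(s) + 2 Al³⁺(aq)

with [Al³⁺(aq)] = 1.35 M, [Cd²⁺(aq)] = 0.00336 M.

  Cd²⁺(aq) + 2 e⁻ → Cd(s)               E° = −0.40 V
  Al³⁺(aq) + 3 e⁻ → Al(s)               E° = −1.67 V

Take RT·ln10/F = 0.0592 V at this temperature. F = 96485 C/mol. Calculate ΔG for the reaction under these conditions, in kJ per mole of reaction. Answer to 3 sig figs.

The standard cell potential is −0.40 − (−1.67) = +1.27 V, with n = 6 electrons in the balanced equation.
The reaction quotient is [Al³⁺(aq)]^2 / [Cd²⁺(aq)]^3 = 4.8×10^7; by Nernst, E = +1.27 − (0.0592/6)(7.682) = +1.1942 V.
Then ΔG = −nFE = −6 × 96485 × +1.1942 J/mol = −691 kJ/mol.

−691 kJ/mol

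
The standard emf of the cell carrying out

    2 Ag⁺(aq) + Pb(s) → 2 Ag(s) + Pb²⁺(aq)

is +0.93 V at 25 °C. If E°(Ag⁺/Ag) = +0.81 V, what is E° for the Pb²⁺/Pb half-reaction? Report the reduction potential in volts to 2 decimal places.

−0.12 V

In the reaction as written the Ag⁺/Ag couple is reduced (cathode) and Pb²⁺/Pb is oxidized (anode), so E°cell = E°(Ag⁺/Ag) − E°(Pb²⁺/Pb).
E°(Pb²⁺/Pb) = E°(cathode) − E°cell = +0.81 − (+0.93) = −0.12 V.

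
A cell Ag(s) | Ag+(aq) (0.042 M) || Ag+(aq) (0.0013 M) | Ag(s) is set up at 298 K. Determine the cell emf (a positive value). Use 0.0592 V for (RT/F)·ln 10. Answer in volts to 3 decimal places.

0.089 V

For a concentration cell E°cell = 0, since both electrodes use the same couple.
The compartment with the higher Ag+(aq) concentration (0.042 M) acts as the cathode; ions are reduced there and produced at the dilute (0.0013 M) anode.
With n = 1, Ecell = −(0.0592/1)·log([dilute]/[conc]) = −(0.0592/1)·log(0.0013/0.042) = +0.089 V.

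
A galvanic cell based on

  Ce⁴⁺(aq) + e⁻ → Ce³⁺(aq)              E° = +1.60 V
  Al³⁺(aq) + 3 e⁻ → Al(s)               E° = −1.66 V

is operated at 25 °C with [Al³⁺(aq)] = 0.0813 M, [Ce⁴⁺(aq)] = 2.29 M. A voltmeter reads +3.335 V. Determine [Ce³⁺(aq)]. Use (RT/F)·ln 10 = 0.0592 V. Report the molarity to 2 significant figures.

With Ce⁴⁺/Ce³⁺ at the cathode and Al³⁺/Al at the anode, E°cell = +1.60 − (−1.66) = +3.26 V (n = 3).
From the Nernst equation, log Q = n(E° − E)/0.0592 = 3·(+3.26 − (+3.335))/0.0592 = −3.801.
For 3 Ce⁴⁺(aq) + Al(s) → 3 Ce³⁺(aq) + Al³⁺(aq), the reaction quotient is Q = ([Ce³⁺(aq)]^3·[Al³⁺(aq)]) / [Ce⁴⁺(aq)]^3.
Solving for the unknown gives log [Ce³⁺(aq)] = −0.544, so [Ce³⁺(aq)] ≈ 0.29 M.

0.29 M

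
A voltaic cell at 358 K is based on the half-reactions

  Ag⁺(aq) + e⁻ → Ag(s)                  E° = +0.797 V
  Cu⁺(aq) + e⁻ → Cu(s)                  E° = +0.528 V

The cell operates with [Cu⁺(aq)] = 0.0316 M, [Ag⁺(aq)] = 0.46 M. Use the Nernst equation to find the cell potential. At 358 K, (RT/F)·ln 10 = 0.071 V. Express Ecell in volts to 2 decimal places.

+0.35 V

The Ag⁺/Ag couple has the more positive E°, so it is the cathode; Cu⁺/Cu is the anode.
The standard potential is +0.797 − (+0.528) = +0.269 V and the balanced reaction transfers n = 1 electron.
The balanced reaction is Ag⁺(aq) + Cu(s) → Ag(s) + Cu⁺(aq), so Q = [Cu⁺(aq)] / [Ag⁺(aq)] = 0.0687 and log Q = −1.163.
By the Nernst equation, E = +0.269 − (0.071/1)·(−1.163) = +0.35 V.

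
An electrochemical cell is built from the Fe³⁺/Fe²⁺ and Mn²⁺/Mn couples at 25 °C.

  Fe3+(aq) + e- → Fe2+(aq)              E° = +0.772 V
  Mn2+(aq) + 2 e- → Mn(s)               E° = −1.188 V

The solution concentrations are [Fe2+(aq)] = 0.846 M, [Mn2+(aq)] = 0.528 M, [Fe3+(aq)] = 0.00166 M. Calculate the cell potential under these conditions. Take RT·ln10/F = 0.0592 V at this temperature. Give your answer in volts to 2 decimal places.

+1.81 V

Fe³⁺/Fe²⁺ is reduced (cathode, E° = +0.772 V) and Mn²⁺/Mn is oxidized (anode).
E°cell = +0.772 − (−1.188) = +1.960 V, with n = 2 electrons transferred.
The balanced reaction is 2 Fe3+(aq) + Mn(s) → 2 Fe2+(aq) + Mn2+(aq), so Q = ([Fe2+(aq)]^2·[Mn2+(aq)]) / [Fe3+(aq)]^2 = 1.37×10^5 and log Q = 5.137.
By the Nernst equation, E = +1.960 − (0.0592/2)·(5.137) = +1.81 V.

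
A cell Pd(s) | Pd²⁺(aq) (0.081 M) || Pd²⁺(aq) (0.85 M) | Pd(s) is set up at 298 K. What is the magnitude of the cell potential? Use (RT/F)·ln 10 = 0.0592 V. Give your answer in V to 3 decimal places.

0.030 V

For a concentration cell E°cell = 0, since both electrodes use the same couple.
The compartment with the higher Pd²⁺(aq) concentration (0.85 M) acts as the cathode; ions are reduced there and produced at the dilute (0.081 M) anode.
With n = 2, Ecell = −(0.0592/2)·log([dilute]/[conc]) = −(0.0592/2)·log(0.081/0.85) = +0.030 V.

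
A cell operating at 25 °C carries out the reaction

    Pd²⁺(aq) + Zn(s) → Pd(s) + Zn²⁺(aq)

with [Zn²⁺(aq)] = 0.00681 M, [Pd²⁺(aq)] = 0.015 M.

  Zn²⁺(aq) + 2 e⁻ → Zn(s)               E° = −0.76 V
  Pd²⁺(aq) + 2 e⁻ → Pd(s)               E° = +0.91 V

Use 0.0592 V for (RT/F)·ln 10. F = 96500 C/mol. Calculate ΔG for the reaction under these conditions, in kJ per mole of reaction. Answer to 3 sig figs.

E°cell = +0.91 − (−0.76) = +1.67 V; the balanced reaction transfers n = 2 electrons.
The reaction quotient is [Zn²⁺(aq)] / [Pd²⁺(aq)] = 0.454; by Nernst, E = +1.67 − (0.0592/2)(−0.343) = +1.6802 V.
Then ΔG = −nFE = −2 × 96500 × +1.6802 J/mol = −324 kJ/mol.

−324 kJ/mol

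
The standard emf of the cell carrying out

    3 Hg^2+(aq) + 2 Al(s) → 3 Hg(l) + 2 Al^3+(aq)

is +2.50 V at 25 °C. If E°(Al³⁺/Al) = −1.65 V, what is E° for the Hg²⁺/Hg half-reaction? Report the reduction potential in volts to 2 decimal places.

+0.85 V

In the reaction as written the Hg²⁺/Hg couple is reduced (cathode) and Al³⁺/Al is oxidized (anode), so E°cell = E°(Hg²⁺/Hg) − E°(Al³⁺/Al).
E°(Hg²⁺/Hg) = E°cell + E°(anode) = +2.50 + (−1.65) = +0.85 V.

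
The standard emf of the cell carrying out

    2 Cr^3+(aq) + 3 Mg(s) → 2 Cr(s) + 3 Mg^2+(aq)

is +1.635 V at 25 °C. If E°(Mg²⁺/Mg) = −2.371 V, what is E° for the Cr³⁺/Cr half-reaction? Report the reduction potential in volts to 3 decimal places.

In the reaction as written the Cr³⁺/Cr couple is reduced (cathode) and Mg²⁺/Mg is oxidized (anode), so E°cell = E°(Cr³⁺/Cr) − E°(Mg²⁺/Mg).
E°(Cr³⁺/Cr) = E°cell + E°(anode) = +1.635 + (−2.371) = −0.736 V.

−0.736 V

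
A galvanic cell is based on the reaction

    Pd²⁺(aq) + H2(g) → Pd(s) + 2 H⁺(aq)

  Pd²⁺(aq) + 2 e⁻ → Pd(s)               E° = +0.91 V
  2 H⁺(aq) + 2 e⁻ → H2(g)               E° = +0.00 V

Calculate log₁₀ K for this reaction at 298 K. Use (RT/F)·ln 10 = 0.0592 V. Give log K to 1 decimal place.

The Pd²⁺/Pd couple is reduced (cathode); E°cell = +0.91 − (+0.00) = +0.91 V with n = 2.
At equilibrium E = 0, so log K = nE°cell / 0.0592 = (2)(+0.91) / 0.0592 = 30.7.

log K = 30.7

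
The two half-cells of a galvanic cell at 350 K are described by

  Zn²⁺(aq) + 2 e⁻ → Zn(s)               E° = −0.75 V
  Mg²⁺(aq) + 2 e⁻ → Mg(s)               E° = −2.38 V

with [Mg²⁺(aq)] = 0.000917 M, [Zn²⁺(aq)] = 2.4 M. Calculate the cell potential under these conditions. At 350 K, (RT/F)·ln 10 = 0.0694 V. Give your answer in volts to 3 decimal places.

+1.749 V

Since E°(Zn²⁺/Zn) > E°(Mg²⁺/Mg), Zn²⁺/Zn serves as the cathode.
E°cell = E°cat − E°an = −0.75 − (−2.38) = +1.63 V; n = 2.
Balancing gives Zn²⁺(aq) + Mg(s) → Zn(s) + Mg²⁺(aq); hence Q = [Mg²⁺(aq)] / [Zn²⁺(aq)] = 0.000382 (log Q = −3.418).
By the Nernst equation, E = +1.63 − (0.0694/2)·(−3.418) = +1.749 V.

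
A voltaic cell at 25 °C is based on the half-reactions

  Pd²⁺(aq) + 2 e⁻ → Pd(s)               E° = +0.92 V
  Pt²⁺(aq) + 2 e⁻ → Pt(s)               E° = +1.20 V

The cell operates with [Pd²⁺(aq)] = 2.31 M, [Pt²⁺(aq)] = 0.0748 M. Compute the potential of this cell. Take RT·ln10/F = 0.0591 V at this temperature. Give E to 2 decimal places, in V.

+0.24 V

Pt²⁺/Pt is reduced (cathode, E° = +1.20 V) and Pd²⁺/Pd is oxidized (anode).
The standard potential is +1.20 − (+0.92) = +0.28 V and the balanced reaction transfers n = 2 electrons.
Balancing gives Pt²⁺(aq) + Pd(s) → Pt(s) + Pd²⁺(aq); hence Q = [Pd²⁺(aq)] / [Pt²⁺(aq)] = 30.9 (log Q = 1.490).
By the Nernst equation, E = +0.28 − (0.0591/2)·(1.490) = +0.24 V.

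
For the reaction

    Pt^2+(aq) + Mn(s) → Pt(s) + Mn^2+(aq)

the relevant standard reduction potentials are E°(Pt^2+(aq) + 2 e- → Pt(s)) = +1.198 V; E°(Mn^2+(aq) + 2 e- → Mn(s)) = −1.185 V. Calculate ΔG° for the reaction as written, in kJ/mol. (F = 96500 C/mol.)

−460 kJ/mol

In the reaction as written Pt^2+(aq) is reduced, so the Pt²⁺/Pt couple is the cathode and Mn²⁺/Mn is the anode.
E°cell = +1.198 − (−1.185) = +2.383 V; balancing electrons gives n = 2.
ΔG° = −nFE°cell = −(2)(96500)(+2.383) J/mol = −460 kJ/mol.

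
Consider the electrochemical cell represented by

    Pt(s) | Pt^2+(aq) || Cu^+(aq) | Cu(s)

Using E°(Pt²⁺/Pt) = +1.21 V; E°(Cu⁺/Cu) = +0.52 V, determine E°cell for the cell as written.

−0.69 V

By convention the left-hand electrode in cell notation is the anode (oxidation) and the right-hand electrode is the cathode (reduction).
E°cell = E°(right) − E°(left) = +0.52 − (+1.21) = −0.69 V.
The negative sign shows that, as written, the cell would require an external voltage to drive the reaction.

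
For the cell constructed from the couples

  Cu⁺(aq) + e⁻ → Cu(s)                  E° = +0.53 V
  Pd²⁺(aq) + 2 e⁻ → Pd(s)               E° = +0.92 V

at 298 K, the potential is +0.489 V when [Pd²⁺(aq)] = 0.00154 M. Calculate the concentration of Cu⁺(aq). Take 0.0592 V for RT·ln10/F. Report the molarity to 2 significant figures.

0.00083 M

Pd²⁺/Pd is the cathode (higher E°); E°cell = +0.92 − (+0.53) = +0.39 V with n = 2.
From the Nernst equation, log Q = n(E° − E)/0.0592 = 2·(+0.39 − (+0.489))/0.0592 = −3.345.
Balancing electrons gives Pd²⁺(aq) + 2 Cu(s) → Pd(s) + 2 Cu⁺(aq); thus Q = [Cu⁺(aq)]^2 / [Pd²⁺(aq)].
Substituting the known concentrations and solving, log [Cu⁺(aq)] = −3.079 and [Cu⁺(aq)] = 0.00083 M.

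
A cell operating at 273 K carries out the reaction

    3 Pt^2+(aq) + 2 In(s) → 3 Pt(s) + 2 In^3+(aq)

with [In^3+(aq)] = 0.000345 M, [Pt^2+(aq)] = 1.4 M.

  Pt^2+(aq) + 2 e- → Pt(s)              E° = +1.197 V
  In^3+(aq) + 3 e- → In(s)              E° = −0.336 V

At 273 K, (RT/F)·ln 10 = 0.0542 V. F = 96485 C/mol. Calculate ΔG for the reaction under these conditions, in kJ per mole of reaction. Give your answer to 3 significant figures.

The standard cell potential is +1.197 − (−0.336) = +1.533 V, with n = 6 electrons in the balanced equation.
Q = [In^3+(aq)]^2 / [Pt^2+(aq)]^3 = 4.34×10^−8, so log Q = −7.363 and E = +1.533 − (0.0542/6)(−7.363) = +1.5995 V.
ΔG = −nFE = −(6)(96485)(+1.5995) J/mol = −926 kJ/mol.

−926 kJ/mol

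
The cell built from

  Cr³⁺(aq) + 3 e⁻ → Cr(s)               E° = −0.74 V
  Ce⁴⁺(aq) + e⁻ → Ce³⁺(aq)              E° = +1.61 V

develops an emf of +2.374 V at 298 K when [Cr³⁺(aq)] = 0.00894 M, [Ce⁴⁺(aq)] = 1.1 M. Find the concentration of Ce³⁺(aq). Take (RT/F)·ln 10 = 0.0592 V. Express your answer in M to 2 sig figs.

2.1 M

The Ce⁴⁺/Ce³⁺ couple has the larger reduction potential, so it is the cathode: E°cell = +1.61 − (−0.74) = +2.35 V and n = 3.
Since E = E° − (0.0592/n)·log Q, log Q = n(E° − E)/0.0592 = −1.216.
For 3 Ce⁴⁺(aq) + Cr(s) → 3 Ce³⁺(aq) + Cr³⁺(aq), the reaction quotient is Q = ([Ce³⁺(aq)]^3·[Cr³⁺(aq)]) / [Ce⁴⁺(aq)]^3.
Substituting the known concentrations and solving, log [Ce³⁺(aq)] = 0.319 and [Ce³⁺(aq)] = 2.1 M.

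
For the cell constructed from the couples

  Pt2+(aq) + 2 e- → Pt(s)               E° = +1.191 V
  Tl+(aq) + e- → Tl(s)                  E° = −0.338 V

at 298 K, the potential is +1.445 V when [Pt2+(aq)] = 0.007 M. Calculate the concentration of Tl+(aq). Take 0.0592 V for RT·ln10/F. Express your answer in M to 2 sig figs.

2.2 M

The Pt²⁺/Pt couple has the larger reduction potential, so it is the cathode: E°cell = +1.191 − (−0.338) = +1.529 V and n = 2.
Rearranging E = E° − (0.0592/n)·log Q gives log Q = 2(+1.529 − (+1.445))/0.0592 = 2.838.
The balanced reaction is Pt2+(aq) + 2 Tl(s) → Pt(s) + 2 Tl+(aq), so Q = [Tl+(aq)]^2 / [Pt2+(aq)].
Isolating [Tl+(aq)] in Q = 10^{2.838} yields log [Tl+(aq)] = 0.342, i.e. 2.2 M.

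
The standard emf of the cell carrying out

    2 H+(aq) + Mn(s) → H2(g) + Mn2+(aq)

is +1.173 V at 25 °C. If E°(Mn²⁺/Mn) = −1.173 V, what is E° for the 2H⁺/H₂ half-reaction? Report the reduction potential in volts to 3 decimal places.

+0.000 V

In the reaction as written the 2H⁺/H₂ couple is reduced (cathode) and Mn²⁺/Mn is oxidized (anode), so E°cell = E°(2H⁺/H₂) − E°(Mn²⁺/Mn).
E°(2H⁺/H₂) = E°cell + E°(anode) = +1.173 + (−1.173) = +0.000 V.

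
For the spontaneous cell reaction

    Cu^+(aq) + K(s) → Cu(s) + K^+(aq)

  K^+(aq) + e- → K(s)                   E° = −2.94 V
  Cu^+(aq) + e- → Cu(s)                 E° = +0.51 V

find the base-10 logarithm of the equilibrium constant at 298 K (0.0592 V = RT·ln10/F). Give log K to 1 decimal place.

log K = 58.3

The Cu⁺/Cu couple is reduced (cathode); E°cell = +0.51 − (−2.94) = +3.45 V with n = 1.
At equilibrium E = 0, so log K = nE°cell / 0.0592 = (1)(+3.45) / 0.0592 = 58.3.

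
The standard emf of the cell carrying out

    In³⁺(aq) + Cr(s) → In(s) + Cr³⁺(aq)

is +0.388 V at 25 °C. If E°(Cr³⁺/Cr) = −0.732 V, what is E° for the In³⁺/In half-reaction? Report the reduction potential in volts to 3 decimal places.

−0.344 V

In the reaction as written the In³⁺/In couple is reduced (cathode) and Cr³⁺/Cr is oxidized (anode), so E°cell = E°(In³⁺/In) − E°(Cr³⁺/Cr).
E°(In³⁺/In) = E°cell + E°(anode) = +0.388 + (−0.732) = −0.344 V.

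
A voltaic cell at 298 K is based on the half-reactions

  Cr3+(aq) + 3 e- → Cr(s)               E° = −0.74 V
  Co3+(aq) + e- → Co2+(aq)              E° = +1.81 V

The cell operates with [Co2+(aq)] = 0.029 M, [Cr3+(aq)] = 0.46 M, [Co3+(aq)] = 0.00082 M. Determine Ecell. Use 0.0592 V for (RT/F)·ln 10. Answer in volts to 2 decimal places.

+2.46 V

Since E°(Co³⁺/Co²⁺) > E°(Cr³⁺/Cr), Co³⁺/Co²⁺ serves as the cathode.
E°cell = +1.81 − (−0.74) = +2.55 V, with n = 3 electrons transferred.
The balanced reaction is 3 Co3+(aq) + Cr(s) → 3 Co2+(aq) + Cr3+(aq), so Q = ([Co2+(aq)]^3·[Cr3+(aq)]) / [Co3+(aq)]^3 = 2.03×10^4 and log Q = 4.309.
E = E° − (0.0592/n)·log Q = +2.55 − (0.0592/3)(4.309) = +2.46 V.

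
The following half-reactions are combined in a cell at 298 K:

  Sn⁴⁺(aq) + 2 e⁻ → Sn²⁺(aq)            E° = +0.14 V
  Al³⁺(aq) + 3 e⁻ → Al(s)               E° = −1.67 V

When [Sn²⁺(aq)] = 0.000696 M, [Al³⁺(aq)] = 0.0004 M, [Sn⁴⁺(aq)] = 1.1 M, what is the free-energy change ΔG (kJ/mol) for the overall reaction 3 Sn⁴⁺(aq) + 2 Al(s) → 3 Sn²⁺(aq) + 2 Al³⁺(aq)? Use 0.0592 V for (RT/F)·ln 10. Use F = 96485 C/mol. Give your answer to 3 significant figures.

E°cell = +0.14 − (−1.67) = +1.81 V; the balanced reaction transfers n = 6 electrons.
The reaction quotient is ([Sn²⁺(aq)]^3·[Al³⁺(aq)]^2) / [Sn⁴⁺(aq)]^3 = 4.05×10^−17; by Nernst, E = +1.81 − (0.0592/6)(−16.392) = +1.9717 V.
Finally ΔG = −nFE = −(6)(96485 C/mol)(+1.9717 V) = −1140 kJ/mol.

−1140 kJ/mol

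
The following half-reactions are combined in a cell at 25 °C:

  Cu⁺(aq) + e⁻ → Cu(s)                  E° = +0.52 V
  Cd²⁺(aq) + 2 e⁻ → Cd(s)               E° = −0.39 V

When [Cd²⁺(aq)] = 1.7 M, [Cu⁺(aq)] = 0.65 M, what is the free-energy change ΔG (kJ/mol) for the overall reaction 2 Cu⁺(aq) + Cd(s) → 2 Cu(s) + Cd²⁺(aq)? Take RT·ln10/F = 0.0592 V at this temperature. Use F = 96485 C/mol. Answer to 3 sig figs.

−172 kJ/mol

With Cu⁺/Cu reduced at the cathode, E°cell = +0.52 − (−0.39) = +0.91 V and n = 2.
Q = [Cd²⁺(aq)] / [Cu⁺(aq)]^2 = 4.02, so log Q = 0.605 and E = +0.91 − (0.0592/2)(0.605) = +0.8921 V.
Finally ΔG = −nFE = −(2)(96485 C/mol)(+0.8921 V) = −172 kJ/mol.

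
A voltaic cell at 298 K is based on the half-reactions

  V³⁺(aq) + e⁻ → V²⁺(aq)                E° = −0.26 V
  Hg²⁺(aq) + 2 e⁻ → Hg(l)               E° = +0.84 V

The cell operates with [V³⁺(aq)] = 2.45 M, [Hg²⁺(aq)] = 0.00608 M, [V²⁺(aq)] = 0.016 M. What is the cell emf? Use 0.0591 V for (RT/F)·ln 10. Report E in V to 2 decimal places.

Hg²⁺/Hg is reduced (cathode, E° = +0.84 V) and V³⁺/V²⁺ is oxidized (anode).
E°cell = E°cat − E°an = +0.84 − (−0.26) = +1.10 V; n = 2.
Balancing gives Hg²⁺(aq) + 2 V²⁺(aq) → Hg(l) + 2 V³⁺(aq); hence Q = [V³⁺(aq)]^2 / ([Hg²⁺(aq)]·[V²⁺(aq)]^2) = 3.86×10^6 (log Q = 6.586).
E = E° − (0.0591/n)·log Q = +1.10 − (0.0591/2)(6.586) = +0.91 V.

+0.91 V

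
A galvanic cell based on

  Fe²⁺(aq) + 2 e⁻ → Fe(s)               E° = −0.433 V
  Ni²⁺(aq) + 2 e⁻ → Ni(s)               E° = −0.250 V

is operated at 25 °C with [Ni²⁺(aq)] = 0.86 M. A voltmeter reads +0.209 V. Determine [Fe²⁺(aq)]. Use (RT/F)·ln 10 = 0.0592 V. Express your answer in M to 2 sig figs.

0.11 M

Ni²⁺/Ni is the cathode (higher E°); E°cell = −0.250 − (−0.433) = +0.183 V with n = 2.
From the Nernst equation, log Q = n(E° − E)/0.0592 = 2·(+0.183 − (+0.209))/0.0592 = −0.878.
For Ni²⁺(aq) + Fe(s) → Ni(s) + Fe²⁺(aq), the reaction quotient is Q = [Fe²⁺(aq)] / [Ni²⁺(aq)].
Solving for the unknown gives log [Fe²⁺(aq)] = −0.944, so [Fe²⁺(aq)] ≈ 0.11 M.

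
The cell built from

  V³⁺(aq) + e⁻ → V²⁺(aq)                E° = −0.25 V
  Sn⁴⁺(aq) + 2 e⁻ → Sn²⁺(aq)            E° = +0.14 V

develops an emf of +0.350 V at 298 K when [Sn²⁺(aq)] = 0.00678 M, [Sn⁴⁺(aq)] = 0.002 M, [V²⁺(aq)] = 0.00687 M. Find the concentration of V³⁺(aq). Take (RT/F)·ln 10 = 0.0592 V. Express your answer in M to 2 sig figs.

The Sn⁴⁺/Sn²⁺ couple has the larger reduction potential, so it is the cathode: E°cell = +0.14 − (−0.25) = +0.39 V and n = 2.
Rearranging E = E° − (0.0592/n)·log Q gives log Q = 2(+0.39 − (+0.350))/0.0592 = 1.351.
The balanced reaction is Sn⁴⁺(aq) + 2 V²⁺(aq) → Sn²⁺(aq) + 2 V³⁺(aq), so Q = ([Sn²⁺(aq)]·[V³⁺(aq)]^2) / ([Sn⁴⁺(aq)]·[V²⁺(aq)]^2).
Solving for the unknown gives log [V³⁺(aq)] = −1.753, so [V³⁺(aq)] ≈ 0.018 M.

0.018 M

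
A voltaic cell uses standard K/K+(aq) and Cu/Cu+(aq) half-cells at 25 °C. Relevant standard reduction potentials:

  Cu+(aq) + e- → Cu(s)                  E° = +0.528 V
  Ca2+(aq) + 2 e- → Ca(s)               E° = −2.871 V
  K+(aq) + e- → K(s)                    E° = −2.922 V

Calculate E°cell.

+3.450 V

Of the two couples in this cell, the one with the more positive reduction potential is reduced at the cathode: here that is Cu⁺/Cu (+0.528 V); K⁺/K (−2.922 V) is the anode.
E°cell = E°(cathode) − E°(anode) = +0.528 − (−2.922) = +3.450 V.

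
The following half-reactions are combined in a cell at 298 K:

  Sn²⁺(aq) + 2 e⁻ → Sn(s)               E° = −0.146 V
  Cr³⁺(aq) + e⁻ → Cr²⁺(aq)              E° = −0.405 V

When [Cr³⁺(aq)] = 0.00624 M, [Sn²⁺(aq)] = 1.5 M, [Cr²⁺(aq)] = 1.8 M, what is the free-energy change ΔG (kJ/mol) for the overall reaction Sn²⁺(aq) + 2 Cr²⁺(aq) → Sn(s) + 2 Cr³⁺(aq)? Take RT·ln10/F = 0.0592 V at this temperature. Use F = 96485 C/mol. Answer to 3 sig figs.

−79.1 kJ/mol

With Sn²⁺/Sn reduced at the cathode, E°cell = −0.146 − (−0.405) = +0.259 V and n = 2.
The reaction quotient is [Cr³⁺(aq)]^2 / ([Sn²⁺(aq)]·[Cr²⁺(aq)]^2) = 8.01×10^−6; by Nernst, E = +0.259 − (0.0592/2)(−5.096) = +0.4098 V.
Finally ΔG = −nFE = −(2)(96485 C/mol)(+0.4098 V) = −79.1 kJ/mol.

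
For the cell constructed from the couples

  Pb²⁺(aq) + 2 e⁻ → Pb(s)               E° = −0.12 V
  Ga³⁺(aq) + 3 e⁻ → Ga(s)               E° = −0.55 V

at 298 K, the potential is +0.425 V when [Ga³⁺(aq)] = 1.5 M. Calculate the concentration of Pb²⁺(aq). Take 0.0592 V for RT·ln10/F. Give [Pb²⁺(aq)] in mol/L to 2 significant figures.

The Pb²⁺/Pb couple has the larger reduction potential, so it is the cathode: E°cell = −0.12 − (−0.55) = +0.43 V and n = 6.
Rearranging E = E° − (0.0592/n)·log Q gives log Q = 6(+0.43 − (+0.425))/0.0592 = 0.507.
The balanced reaction is 3 Pb²⁺(aq) + 2 Ga(s) → 3 Pb(s) + 2 Ga³⁺(aq), so Q = [Ga³⁺(aq)]^2 / [Pb²⁺(aq)]^3.
Isolating [Pb²⁺(aq)] in Q = 10^{0.507} yields log [Pb²⁺(aq)] = −0.052, i.e. 0.89 M.

0.89 M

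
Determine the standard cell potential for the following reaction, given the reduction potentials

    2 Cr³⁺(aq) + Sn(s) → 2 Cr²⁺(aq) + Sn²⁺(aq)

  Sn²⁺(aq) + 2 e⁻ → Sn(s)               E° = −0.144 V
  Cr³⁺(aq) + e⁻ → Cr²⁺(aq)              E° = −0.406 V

−0.262 V

Cr³⁺(aq) gains electrons, so the Cr³⁺/Cr²⁺ couple is the cathode; the Sn²⁺/Sn couple is the anode.
E°cell = E°(cathode) − E°(anode) = −0.406 − (−0.144) = −0.262 V.
The negative E°cell means the reaction is non-spontaneous in the direction written.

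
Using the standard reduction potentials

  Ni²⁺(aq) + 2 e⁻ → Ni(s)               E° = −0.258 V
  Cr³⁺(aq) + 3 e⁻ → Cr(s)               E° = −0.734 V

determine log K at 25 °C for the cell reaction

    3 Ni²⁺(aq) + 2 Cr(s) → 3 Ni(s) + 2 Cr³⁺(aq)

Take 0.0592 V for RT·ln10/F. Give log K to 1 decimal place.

log K = 48.2

The Ni²⁺/Ni couple is reduced (cathode); E°cell = −0.258 − (−0.734) = +0.476 V with n = 6.
At equilibrium E = 0, so log K = nE°cell / 0.0592 = (6)(+0.476) / 0.0592 = 48.2.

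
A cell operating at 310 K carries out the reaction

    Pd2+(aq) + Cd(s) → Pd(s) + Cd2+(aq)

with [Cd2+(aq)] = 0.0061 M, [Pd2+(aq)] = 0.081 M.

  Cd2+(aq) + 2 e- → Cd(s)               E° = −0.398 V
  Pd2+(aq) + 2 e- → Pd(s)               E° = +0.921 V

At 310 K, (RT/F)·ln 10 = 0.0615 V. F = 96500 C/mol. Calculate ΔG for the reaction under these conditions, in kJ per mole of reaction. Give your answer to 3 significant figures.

E°cell = +0.921 − (−0.398) = +1.319 V; the balanced reaction transfers n = 2 electrons.
The reaction quotient is [Cd2+(aq)] / [Pd2+(aq)] = 0.0753; by Nernst, E = +1.319 − (0.0615/2)(−1.123) = +1.3535 V.
Then ΔG = −nFE = −2 × 96500 × +1.3535 J/mol = −261 kJ/mol.

−261 kJ/mol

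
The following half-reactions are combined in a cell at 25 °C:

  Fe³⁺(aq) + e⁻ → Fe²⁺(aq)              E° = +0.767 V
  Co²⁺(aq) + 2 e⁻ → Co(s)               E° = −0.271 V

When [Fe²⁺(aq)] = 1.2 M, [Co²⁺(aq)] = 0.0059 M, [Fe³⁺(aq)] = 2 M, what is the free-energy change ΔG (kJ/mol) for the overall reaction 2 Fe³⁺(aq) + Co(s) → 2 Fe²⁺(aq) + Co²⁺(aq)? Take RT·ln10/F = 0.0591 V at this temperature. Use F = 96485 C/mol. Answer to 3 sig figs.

−216 kJ/mol

E°cell = +0.767 − (−0.271) = +1.038 V; the balanced reaction transfers n = 2 electrons.
Here Q = ([Fe²⁺(aq)]^2·[Co²⁺(aq)]) / [Fe³⁺(aq)]^2 = 0.00212 (log Q = −2.673), giving E = +1.038 − (0.0591/2)·(−2.673) = +1.1170 V.
Finally ΔG = −nFE = −(2)(96485 C/mol)(+1.1170 V) = −216 kJ/mol.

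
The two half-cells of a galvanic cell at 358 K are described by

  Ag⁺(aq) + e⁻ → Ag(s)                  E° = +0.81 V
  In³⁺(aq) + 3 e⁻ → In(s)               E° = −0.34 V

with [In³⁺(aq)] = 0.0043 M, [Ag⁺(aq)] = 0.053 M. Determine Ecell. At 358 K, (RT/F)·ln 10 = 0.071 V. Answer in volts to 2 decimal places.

+1.12 V

Since E°(Ag⁺/Ag) > E°(In³⁺/In), Ag⁺/Ag serves as the cathode.
E°cell = E°cat − E°an = +0.81 − (−0.34) = +1.15 V; n = 3.
For the overall reaction 3 Ag⁺(aq) + In(s) → 3 Ag(s) + In³⁺(aq), Q = [In³⁺(aq)] / [Ag⁺(aq)]^3 = 28.9, giving log Q = 1.461.
Applying E = E° − (RT ln10/nF)·log Q gives +1.15 − (0.071/3)(1.461) = +1.12 V.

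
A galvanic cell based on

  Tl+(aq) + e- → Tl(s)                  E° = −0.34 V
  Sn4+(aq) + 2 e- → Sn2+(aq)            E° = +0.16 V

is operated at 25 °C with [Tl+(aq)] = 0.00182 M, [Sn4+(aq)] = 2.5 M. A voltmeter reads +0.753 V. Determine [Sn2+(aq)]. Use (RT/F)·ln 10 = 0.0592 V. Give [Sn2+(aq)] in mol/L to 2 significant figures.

With Sn⁴⁺/Sn²⁺ at the cathode and Tl⁺/Tl at the anode, E°cell = +0.16 − (−0.34) = +0.50 V (n = 2).
Rearranging E = E° − (0.0592/n)·log Q gives log Q = 2(+0.50 − (+0.753))/0.0592 = −8.547.
Balancing electrons gives Sn4+(aq) + 2 Tl(s) → Sn2+(aq) + 2 Tl+(aq); thus Q = ([Sn2+(aq)]·[Tl+(aq)]^2) / [Sn4+(aq)].
Substituting the known concentrations and solving, log [Sn2+(aq)] = −2.669 and [Sn2+(aq)] = 0.0021 M.

0.0021 M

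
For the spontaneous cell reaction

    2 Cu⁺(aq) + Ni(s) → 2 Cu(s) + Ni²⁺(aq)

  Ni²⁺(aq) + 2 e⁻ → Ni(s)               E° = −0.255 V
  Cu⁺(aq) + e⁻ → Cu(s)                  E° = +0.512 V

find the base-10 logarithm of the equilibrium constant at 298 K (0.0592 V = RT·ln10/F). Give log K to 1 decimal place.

log K = 25.9

The Cu⁺/Cu couple is reduced (cathode); E°cell = +0.512 − (−0.255) = +0.767 V with n = 2.
At equilibrium E = 0, so log K = nE°cell / 0.0592 = (2)(+0.767) / 0.0592 = 25.9.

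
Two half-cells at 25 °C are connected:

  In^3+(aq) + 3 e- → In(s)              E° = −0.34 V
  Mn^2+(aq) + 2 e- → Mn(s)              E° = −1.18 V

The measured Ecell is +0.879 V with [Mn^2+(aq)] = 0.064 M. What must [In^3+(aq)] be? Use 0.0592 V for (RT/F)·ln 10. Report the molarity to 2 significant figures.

1.5 M

The In³⁺/In couple has the larger reduction potential, so it is the cathode: E°cell = −0.34 − (−1.18) = +0.84 V and n = 6.
Rearranging E = E° − (0.0592/n)·log Q gives log Q = 6(+0.84 − (+0.879))/0.0592 = −3.953.
The balanced reaction is 2 In^3+(aq) + 3 Mn(s) → 2 In(s) + 3 Mn^2+(aq), so Q = [Mn^2+(aq)]^3 / [In^3+(aq)]^2.
Substituting the known concentrations and solving, log [In^3+(aq)] = 0.186 and [In^3+(aq)] = 1.5 M.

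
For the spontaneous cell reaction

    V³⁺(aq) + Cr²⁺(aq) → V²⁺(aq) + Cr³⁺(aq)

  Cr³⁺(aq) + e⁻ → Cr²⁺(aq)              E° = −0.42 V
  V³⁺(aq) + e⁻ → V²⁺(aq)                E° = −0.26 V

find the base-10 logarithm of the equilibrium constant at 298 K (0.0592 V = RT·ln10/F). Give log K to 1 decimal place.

The V³⁺/V²⁺ couple is reduced (cathode); E°cell = −0.26 − (−0.42) = +0.16 V with n = 1.
At equilibrium E = 0, so log K = nE°cell / 0.0592 = (1)(+0.16) / 0.0592 = 2.7.

log K = 2.7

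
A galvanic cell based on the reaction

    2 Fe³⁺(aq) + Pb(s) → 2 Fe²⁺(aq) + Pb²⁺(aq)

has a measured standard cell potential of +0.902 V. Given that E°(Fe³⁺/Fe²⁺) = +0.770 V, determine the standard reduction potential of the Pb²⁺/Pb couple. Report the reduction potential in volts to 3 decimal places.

−0.132 V

In the reaction as written the Fe³⁺/Fe²⁺ couple is reduced (cathode) and Pb²⁺/Pb is oxidized (anode), so E°cell = E°(Fe³⁺/Fe²⁺) − E°(Pb²⁺/Pb).
E°(Pb²⁺/Pb) = E°(cathode) − E°cell = +0.770 − (+0.902) = −0.132 V.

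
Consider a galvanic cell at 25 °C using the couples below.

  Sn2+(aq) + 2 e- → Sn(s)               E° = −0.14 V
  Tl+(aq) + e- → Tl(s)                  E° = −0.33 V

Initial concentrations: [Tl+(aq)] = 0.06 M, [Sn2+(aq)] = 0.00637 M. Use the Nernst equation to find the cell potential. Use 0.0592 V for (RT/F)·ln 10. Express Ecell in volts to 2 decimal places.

Sn²⁺/Sn is reduced (cathode, E° = −0.14 V) and Tl⁺/Tl is oxidized (anode).
The standard potential is −0.14 − (−0.33) = +0.19 V and the balanced reaction transfers n = 2 electrons.
Balancing gives Sn2+(aq) + 2 Tl(s) → Sn(s) + 2 Tl+(aq); hence Q = [Tl+(aq)]^2 / [Sn2+(aq)] = 0.565 (log Q = −0.248).
Applying E = E° − (RT ln10/nF)·log Q gives +0.19 − (0.0592/2)(−0.248) = +0.20 V.

+0.20 V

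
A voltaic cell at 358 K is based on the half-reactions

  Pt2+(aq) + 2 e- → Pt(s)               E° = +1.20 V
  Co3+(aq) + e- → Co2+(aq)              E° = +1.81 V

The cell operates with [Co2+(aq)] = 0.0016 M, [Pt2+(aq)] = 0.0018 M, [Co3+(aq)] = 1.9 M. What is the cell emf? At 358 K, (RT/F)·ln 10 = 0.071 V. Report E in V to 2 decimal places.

The Co³⁺/Co²⁺ couple has the more positive E°, so it is the cathode; Pt²⁺/Pt is the anode.
E°cell = +1.81 − (+1.20) = +0.61 V, with n = 2 electrons transferred.
The balanced reaction is 2 Co3+(aq) + Pt(s) → 2 Co2+(aq) + Pt2+(aq), so Q = ([Co2+(aq)]^2·[Pt2+(aq)]) / [Co3+(aq)]^2 = 1.28×10^−9 and log Q = −8.894.
Applying E = E° − (RT ln10/nF)·log Q gives +0.61 − (0.071/2)(−8.894) = +0.93 V.

+0.93 V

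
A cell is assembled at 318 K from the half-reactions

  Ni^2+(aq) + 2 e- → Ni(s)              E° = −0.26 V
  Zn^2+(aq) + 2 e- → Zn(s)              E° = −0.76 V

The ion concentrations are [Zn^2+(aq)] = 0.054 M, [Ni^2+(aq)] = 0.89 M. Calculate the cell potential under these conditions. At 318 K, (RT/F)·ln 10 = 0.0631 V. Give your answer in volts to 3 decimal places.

+0.538 V

Ni²⁺/Ni is reduced (cathode, E° = −0.26 V) and Zn²⁺/Zn is oxidized (anode).
The standard potential is −0.26 − (−0.76) = +0.50 V and the balanced reaction transfers n = 2 electrons.
Balancing gives Ni^2+(aq) + Zn(s) → Ni(s) + Zn^2+(aq); hence Q = [Zn^2+(aq)] / [Ni^2+(aq)] = 0.0607 (log Q = −1.217).
By the Nernst equation, E = +0.50 − (0.0631/2)·(−1.217) = +0.538 V.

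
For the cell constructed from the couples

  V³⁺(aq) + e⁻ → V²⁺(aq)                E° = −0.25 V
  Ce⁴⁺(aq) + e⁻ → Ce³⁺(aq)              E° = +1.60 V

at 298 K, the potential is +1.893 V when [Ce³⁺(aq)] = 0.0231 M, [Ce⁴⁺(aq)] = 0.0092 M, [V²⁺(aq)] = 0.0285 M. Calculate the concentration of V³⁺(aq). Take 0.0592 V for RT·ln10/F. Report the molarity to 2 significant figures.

0.0021 M

Ce⁴⁺/Ce³⁺ is the cathode (higher E°); E°cell = +1.60 − (−0.25) = +1.85 V with n = 1.
From the Nernst equation, log Q = n(E° − E)/0.0592 = 1·(+1.85 − (+1.893))/0.0592 = −0.726.
For Ce⁴⁺(aq) + V²⁺(aq) → Ce³⁺(aq) + V³⁺(aq), the reaction quotient is Q = ([Ce³⁺(aq)]·[V³⁺(aq)]) / ([Ce⁴⁺(aq)]·[V²⁺(aq)]).
Isolating [V³⁺(aq)] in Q = 10^{−0.726} yields log [V³⁺(aq)] = −2.671, i.e. 0.0021 M.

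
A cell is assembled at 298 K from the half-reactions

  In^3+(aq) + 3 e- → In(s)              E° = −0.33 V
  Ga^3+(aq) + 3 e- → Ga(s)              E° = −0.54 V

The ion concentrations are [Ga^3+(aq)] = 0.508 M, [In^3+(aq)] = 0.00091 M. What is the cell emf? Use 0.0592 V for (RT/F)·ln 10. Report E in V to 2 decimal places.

In³⁺/In is reduced (cathode, E° = −0.33 V) and Ga³⁺/Ga is oxidized (anode).
The standard potential is −0.33 − (−0.54) = +0.21 V and the balanced reaction transfers n = 3 electrons.
For the overall reaction In^3+(aq) + Ga(s) → In(s) + Ga^3+(aq), Q = [Ga^3+(aq)] / [In^3+(aq)] = 558, giving log Q = 2.747.
E = E° − (0.0592/n)·log Q = +0.21 − (0.0592/3)(2.747) = +0.16 V.

+0.16 V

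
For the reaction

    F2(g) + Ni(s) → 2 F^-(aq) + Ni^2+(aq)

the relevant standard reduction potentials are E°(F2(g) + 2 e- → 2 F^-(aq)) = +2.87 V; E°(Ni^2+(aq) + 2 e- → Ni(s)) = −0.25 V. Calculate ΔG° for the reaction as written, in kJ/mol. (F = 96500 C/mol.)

−602 kJ/mol

In the reaction as written F2(g) is reduced, so the F₂/F⁻ couple is the cathode and Ni²⁺/Ni is the anode.
E°cell = +2.87 − (−0.25) = +3.12 V; balancing electrons gives n = 2.
ΔG° = −nFE°cell = −(2)(96500)(+3.12) J/mol = −602 kJ/mol.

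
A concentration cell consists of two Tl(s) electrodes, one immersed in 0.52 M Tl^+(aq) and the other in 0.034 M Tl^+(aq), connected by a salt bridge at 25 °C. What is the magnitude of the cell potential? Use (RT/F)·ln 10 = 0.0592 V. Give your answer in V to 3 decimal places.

0.070 V

For a concentration cell E°cell = 0, since both electrodes use the same couple.
The compartment with the higher Tl^+(aq) concentration (0.52 M) acts as the cathode; ions are reduced there and produced at the dilute (0.034 M) anode.
With n = 1, Ecell = −(0.0592/1)·log([dilute]/[conc]) = −(0.0592/1)·log(0.034/0.52) = +0.070 V.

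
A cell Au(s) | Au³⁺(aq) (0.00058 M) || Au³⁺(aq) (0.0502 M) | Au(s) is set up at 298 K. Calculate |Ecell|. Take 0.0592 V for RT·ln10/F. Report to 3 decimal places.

For a concentration cell E°cell = 0, since both electrodes use the same couple.
The compartment with the higher Au³⁺(aq) concentration (0.0502 M) acts as the cathode; ions are reduced there and produced at the dilute (0.00058 M) anode.
With n = 3, Ecell = −(0.0592/3)·log([dilute]/[conc]) = −(0.0592/3)·log(0.00058/0.0502) = +0.038 V.

0.038 V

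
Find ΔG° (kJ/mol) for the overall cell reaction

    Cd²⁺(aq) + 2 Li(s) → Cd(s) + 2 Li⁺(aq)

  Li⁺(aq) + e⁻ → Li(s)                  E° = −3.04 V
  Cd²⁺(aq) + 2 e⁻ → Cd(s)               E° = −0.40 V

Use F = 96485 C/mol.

In the reaction as written Cd²⁺(aq) is reduced, so the Cd²⁺/Cd couple is the cathode and Li⁺/Li is the anode.
E°cell = −0.40 − (−3.04) = +2.64 V; balancing electrons gives n = 2.
ΔG° = −nFE°cell = −(2)(96485)(+2.64) J/mol = −509 kJ/mol.

−509 kJ/mol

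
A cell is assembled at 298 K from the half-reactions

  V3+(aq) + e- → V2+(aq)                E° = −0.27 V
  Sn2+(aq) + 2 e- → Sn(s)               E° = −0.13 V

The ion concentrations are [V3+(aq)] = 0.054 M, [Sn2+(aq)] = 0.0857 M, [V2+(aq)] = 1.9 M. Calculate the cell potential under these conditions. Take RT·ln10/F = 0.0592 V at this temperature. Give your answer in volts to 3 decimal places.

+0.200 V

Sn²⁺/Sn is reduced (cathode, E° = −0.13 V) and V³⁺/V²⁺ is oxidized (anode).
E°cell = −0.13 − (−0.27) = +0.14 V, with n = 2 electrons transferred.
The balanced reaction is Sn2+(aq) + 2 V2+(aq) → Sn(s) + 2 V3+(aq), so Q = [V3+(aq)]^2 / ([Sn2+(aq)]·[V2+(aq)]^2) = 0.00943 and log Q = −2.026.
Applying E = E° − (RT ln10/nF)·log Q gives +0.14 − (0.0592/2)(−2.026) = +0.200 V.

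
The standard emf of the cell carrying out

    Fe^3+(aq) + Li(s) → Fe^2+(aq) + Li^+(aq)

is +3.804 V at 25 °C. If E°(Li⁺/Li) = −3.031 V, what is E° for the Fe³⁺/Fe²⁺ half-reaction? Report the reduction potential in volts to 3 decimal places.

In the reaction as written the Fe³⁺/Fe²⁺ couple is reduced (cathode) and Li⁺/Li is oxidized (anode), so E°cell = E°(Fe³⁺/Fe²⁺) − E°(Li⁺/Li).
E°(Fe³⁺/Fe²⁺) = E°cell + E°(anode) = +3.804 + (−3.031) = +0.773 V.

+0.773 V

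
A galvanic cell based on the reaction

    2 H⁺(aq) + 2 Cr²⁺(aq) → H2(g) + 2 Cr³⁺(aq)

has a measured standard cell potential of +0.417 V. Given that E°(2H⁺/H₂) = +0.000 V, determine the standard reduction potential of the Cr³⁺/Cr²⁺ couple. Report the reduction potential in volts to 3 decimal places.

In the reaction as written the 2H⁺/H₂ couple is reduced (cathode) and Cr³⁺/Cr²⁺ is oxidized (anode), so E°cell = E°(2H⁺/H₂) − E°(Cr³⁺/Cr²⁺).
E°(Cr³⁺/Cr²⁺) = E°(cathode) − E°cell = +0.000 − (+0.417) = −0.417 V.

−0.417 V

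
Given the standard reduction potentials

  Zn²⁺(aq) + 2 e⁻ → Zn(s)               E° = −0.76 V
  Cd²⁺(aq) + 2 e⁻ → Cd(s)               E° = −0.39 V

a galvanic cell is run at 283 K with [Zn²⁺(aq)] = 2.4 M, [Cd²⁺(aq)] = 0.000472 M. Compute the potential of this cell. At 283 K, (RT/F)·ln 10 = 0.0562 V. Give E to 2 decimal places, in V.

Cd²⁺/Cd is reduced (cathode, E° = −0.39 V) and Zn²⁺/Zn is oxidized (anode).
E°cell = −0.39 − (−0.76) = +0.37 V, with n = 2 electrons transferred.
The balanced reaction is Cd²⁺(aq) + Zn(s) → Cd(s) + Zn²⁺(aq), so Q = [Zn²⁺(aq)] / [Cd²⁺(aq)] = 5.08×10^3 and log Q = 3.706.
E = E° − (0.0562/n)·log Q = +0.37 − (0.0562/2)(3.706) = +0.27 V.

+0.27 V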